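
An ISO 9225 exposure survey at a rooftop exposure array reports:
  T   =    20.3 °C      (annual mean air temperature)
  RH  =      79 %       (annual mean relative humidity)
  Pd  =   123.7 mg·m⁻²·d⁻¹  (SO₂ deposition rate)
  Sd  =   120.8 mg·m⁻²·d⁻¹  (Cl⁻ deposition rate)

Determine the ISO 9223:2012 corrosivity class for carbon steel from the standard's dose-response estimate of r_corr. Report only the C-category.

carbon steel: f(T) = -0.054·(T−10) [T>10 °C] = -0.5562
  Pd branch = 1.77·Pd^0.52·e^(0.02·RH+f) = 60.34 μm/a
  Cl⁻ term: 0.102·120.8^0.62·exp(0.033·79+0.04·20.3) = 60.86
  sum: 60.34 + 60.86 → r_corr = 121.2 μm/a
ISO 9223 Table 2 (carbon steel): 80 < 121 ≤ 200 μm/a ⇒ C5

C5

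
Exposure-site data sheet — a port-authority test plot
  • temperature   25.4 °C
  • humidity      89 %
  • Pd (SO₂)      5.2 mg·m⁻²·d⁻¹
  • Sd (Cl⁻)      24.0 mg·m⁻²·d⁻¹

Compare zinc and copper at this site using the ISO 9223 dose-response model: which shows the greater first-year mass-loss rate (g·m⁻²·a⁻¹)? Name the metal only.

copper

zinc: T>10 °C ⇒ hinge -0.071·(25.4−10) = -1.0934
  sulphur-dioxide contribution → 0.5355 μm/a
  chloride contribution → 1.891 μm/a
  ⇒ r_corr(zinc) = 2.426 μm/a
  mass loss = 2.426 μm/a × 7.14 g/cm³ = 17.32 g·m⁻²·a⁻¹
copper: T>10 °C ⇒ hinge -0.080·(25.4−10) = -1.2320
  sulphur-dioxide contribution → 0.4528 μm/a
  chloride contribution → 2.067 μm/a
  ⇒ r_corr(copper) = 2.52 μm/a
  mass loss = 2.52 μm/a × 8.96 g/cm³ = 22.58 g·m⁻²·a⁻¹
Ordering by g·m⁻²·a⁻¹: copper (22.6) > zinc (17.3)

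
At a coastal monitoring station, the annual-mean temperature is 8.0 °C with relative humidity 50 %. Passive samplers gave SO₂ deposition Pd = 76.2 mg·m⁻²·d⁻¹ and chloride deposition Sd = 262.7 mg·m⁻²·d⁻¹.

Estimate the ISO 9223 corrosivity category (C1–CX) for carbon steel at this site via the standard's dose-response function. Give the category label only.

C4

carbon steel: f(T) = +0.150·(T−10) [T≤10 °C] = -0.3000
  SO₂ term: 1.77·76.2^0.52·exp(0.02·50-0.3000) = 33.93
  Cl⁻ term: 0.102·262.7^0.62·exp(0.033·50+0.04·8.0) = 23.13
  sum: 33.93 + 23.13 → r_corr = 57.06 μm/a
ISO 9223 Table 2 (carbon steel): 50 < 57.1 ≤ 80 μm/a ⇒ C4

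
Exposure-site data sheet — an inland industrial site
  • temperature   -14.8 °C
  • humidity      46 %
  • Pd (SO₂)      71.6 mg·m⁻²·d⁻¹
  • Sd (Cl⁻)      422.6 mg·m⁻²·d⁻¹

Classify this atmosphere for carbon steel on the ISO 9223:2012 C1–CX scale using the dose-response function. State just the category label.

carbon steel: temperature factor f = +0.150·(-24.8) = -3.7200
  Pd branch = 1.77·Pd^0.52·e^(0.02·RH+f) = 0.992 μm/a
  Sd branch = 0.102·Sd^0.62·e^(0.033·RH+0.04·T) = 10.94 μm/a
  sum: 0.992 + 10.94 → r_corr = 11.93 μm/a
11.9 μm/a falls in (1.3, 25] for carbon steel → category C2

C2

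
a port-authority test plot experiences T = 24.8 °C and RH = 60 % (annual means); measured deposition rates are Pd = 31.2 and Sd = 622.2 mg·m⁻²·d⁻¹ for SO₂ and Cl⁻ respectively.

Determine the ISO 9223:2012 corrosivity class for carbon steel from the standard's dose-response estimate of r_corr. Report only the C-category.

carbon steel: f(T) = -0.054·(T−10) [T>10 °C] = -0.7992
  SO₂ term: 1.77·31.2^0.52·exp(0.02·60-0.7992) = 15.81
  Cl⁻ term: 0.102·622.2^0.62·exp(0.033·60+0.04·24.8) = 107.5
  sum: 15.81 + 107.5 → r_corr = 123.3 μm/a
Category bounds: 80…200 μm/a bracket r_corr ⇒ C5

C5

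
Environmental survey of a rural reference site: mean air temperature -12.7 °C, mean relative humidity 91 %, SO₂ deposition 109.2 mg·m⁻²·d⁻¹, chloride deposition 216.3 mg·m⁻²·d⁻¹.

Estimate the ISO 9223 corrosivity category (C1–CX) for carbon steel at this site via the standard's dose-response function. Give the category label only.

C3

carbon steel: T≤10 °C ⇒ hinge +0.150·(-12.7−10) = -3.4050
  SO₂ term: 1.77·109.2^0.52·exp(0.02·91-3.4050) = 4.164
  Cl⁻ term: 0.102·216.3^0.62·exp(0.033·91+0.04·-12.7) = 34.67
  sum: 4.164 + 34.67 → r_corr = 38.83 μm/a
Category bounds: 25…50 μm/a bracket r_corr ⇒ C3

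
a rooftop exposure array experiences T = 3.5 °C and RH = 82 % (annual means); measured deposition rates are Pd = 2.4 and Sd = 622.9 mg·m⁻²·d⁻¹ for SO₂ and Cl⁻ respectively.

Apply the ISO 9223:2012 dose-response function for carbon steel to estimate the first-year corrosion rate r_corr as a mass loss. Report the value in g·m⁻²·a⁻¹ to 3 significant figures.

carbon steel: f(T) = +0.150·(T−10) [T≤10 °C] = -0.9750
  sulphur-dioxide contribution → 5.426 μm/a
  chloride contribution → 94.87 μm/a
  total first-year rate 100.3 μm/a
Convert to mass loss: 100.3 μm/a × 7.85 g/cm³ = 787.3 g·m⁻²·a⁻¹

r_corr = 787 g·m⁻²·a⁻¹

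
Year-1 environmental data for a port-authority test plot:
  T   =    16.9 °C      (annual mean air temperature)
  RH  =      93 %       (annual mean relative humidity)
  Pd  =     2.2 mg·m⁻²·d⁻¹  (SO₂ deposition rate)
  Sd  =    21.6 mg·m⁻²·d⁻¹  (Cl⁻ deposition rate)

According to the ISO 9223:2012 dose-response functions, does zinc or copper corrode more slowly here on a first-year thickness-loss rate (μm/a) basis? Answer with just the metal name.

zinc

zinc: temperature factor f = -0.071·(6.9) = -0.4899
  Pd branch = 0.0129·Pd^0.44·e^(0.046·RH+f) = 0.8061 μm/a
  Cl⁻ term: 0.0175·21.6^0.57·exp(0.008·93+0.085·16.9) = 0.8926
  sum: 0.8061 + 0.8926 → r_corr = 1.699 μm/a
copper: f(T) = -0.080·(T−10) [T>10 °C] = -0.5520
  Pd branch = 0.0053·Pd^0.26·e^(0.059·RH+f) = 0.9048 μm/a
  Sd branch = 0.01025·Sd^0.27·e^(0.036·RH+0.049·T) = 1.53 μm/a
  sum: 0.9048 + 1.53 → r_corr = 2.435 μm/a
Ordering by μm/a: copper (2.43) > zinc (1.7)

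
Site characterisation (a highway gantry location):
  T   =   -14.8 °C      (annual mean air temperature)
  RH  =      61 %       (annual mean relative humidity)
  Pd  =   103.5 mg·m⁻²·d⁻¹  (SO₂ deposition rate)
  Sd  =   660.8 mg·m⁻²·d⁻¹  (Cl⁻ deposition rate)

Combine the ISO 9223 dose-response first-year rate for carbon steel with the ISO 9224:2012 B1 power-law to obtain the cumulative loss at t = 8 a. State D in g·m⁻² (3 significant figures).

carbon steel: T≤10 °C ⇒ hinge +0.150·(-14.8−10) = -3.7200
  SO₂ term: 1.77·103.5^0.52·exp(0.02·61-3.7200) = 1.622
  Cl⁻ term: 0.102·660.8^0.62·exp(0.033·61+0.04·-14.8) = 23.67
  sum: 1.622 + 23.67 → r_corr = 25.29 μm/a
Long-term exponent b (ISO 9224 Table 2, B1) = 0.523
  D(8) = 25.29 × 8^0.523 = 25.29 × 2.967 = 75.04 μm
  Mass loss = 75.04 μm × 7.85 g/cm³ = 589 g·m⁻²

D(8) = 589 g·m⁻²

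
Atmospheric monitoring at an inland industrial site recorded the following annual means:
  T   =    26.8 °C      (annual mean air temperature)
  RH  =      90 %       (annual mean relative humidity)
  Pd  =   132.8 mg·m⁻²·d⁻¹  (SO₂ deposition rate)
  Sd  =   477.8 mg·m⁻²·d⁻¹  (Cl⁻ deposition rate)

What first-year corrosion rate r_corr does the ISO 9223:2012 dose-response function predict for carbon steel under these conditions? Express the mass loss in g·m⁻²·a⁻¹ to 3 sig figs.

carbon steel: temperature factor f = -0.054·(16.8) = -0.9072
  Pd branch = 1.77·Pd^0.52·e^(0.02·RH+f) = 54.93 μm/a
  Cl⁻ term: 0.102·477.8^0.62·exp(0.033·90+0.04·26.8) = 266.2
  r_corr = 54.93 + 266.2 = 321.1 μm/a
Convert to mass loss: 321.1 μm/a × 7.85 g/cm³ = 2521 g·m⁻²·a⁻¹

r_corr = 2.52e+03 g·m⁻²·a⁻¹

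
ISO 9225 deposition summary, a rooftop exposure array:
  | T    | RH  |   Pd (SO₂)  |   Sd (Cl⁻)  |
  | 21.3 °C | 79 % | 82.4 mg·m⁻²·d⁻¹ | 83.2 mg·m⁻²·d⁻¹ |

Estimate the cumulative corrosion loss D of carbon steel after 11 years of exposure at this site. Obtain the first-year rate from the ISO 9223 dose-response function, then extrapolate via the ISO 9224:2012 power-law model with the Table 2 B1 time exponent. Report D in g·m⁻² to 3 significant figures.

D(11) = 2.66e+03 g·m⁻²

carbon steel: temperature factor f = -0.054·(11.3) = -0.6102
  Pd branch = 1.77·Pd^0.52·e^(0.02·RH+f) = 46.28 μm/a
  Sd branch = 0.102·Sd^0.62·e^(0.033·RH+0.04·T) = 50.27 μm/a
  sum: 46.28 + 50.27 → r_corr = 96.55 μm/a
Long-term exponent b (ISO 9224 Table 2, B1) = 0.523
  D(11) = 96.55 × 11^0.523 = 96.55 × 3.505 = 338.4 μm
  Mass loss = 338.4 μm × 7.85 g/cm³ = 2656 g·m⁻²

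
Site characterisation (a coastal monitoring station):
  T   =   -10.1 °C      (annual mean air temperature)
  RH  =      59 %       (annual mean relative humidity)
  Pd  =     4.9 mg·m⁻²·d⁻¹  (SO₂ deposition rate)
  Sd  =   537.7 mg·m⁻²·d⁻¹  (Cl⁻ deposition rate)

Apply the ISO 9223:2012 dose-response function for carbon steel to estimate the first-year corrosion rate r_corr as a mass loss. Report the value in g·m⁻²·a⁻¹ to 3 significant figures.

r_corr = 190 g·m⁻²·a⁻¹

carbon steel: T≤10 °C ⇒ hinge +0.150·(-10.1−10) = -3.0150
  SO₂ term: 1.77·4.9^0.52·exp(0.02·59-3.0150) = 0.6456
  Cl⁻ term: 0.102·537.7^0.62·exp(0.033·59+0.04·-10.1) = 23.53
  sum: 0.6456 + 23.53 → r_corr = 24.18 μm/a
Convert to mass loss: 24.18 μm/a × 7.85 g/cm³ = 189.8 g·m⁻²·a⁻¹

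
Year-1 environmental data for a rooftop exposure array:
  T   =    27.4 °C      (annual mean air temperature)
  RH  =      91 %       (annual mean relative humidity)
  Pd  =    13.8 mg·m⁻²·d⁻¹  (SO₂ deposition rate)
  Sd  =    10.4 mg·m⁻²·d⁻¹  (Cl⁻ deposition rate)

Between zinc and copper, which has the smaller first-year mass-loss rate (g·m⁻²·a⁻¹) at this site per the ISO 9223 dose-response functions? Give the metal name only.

zinc

zinc: T>10 °C ⇒ hinge -0.071·(27.4−10) = -1.2354
  SO₂ term: 0.0129·13.8^0.44·exp(0.046·91-1.2354) = 0.7826
  Sd branch = 0.0175·Sd^0.57·e^(0.008·RH+0.085·T) = 1.414 μm/a
  r_corr = 0.7826 + 1.414 = 2.196 μm/a
  mass loss = 2.196 μm/a × 7.14 g/cm³ = 15.68 g·m⁻²·a⁻¹
copper: T>10 °C ⇒ hinge -0.080·(27.4−10) = -1.3920
  Pd branch = 0.0053·Pd^0.26·e^(0.059·RH+f) = 0.5595 μm/a
  Cl⁻ term: 0.01025·10.4^0.27·exp(0.036·91+0.049·27.4) = 1.955
  r_corr = 0.5595 + 1.955 = 2.515 μm/a
  mass loss = 2.515 μm/a × 8.96 g/cm³ = 22.53 g·m⁻²·a⁻¹
Ordering by g·m⁻²·a⁻¹: copper (22.5) > zinc (15.7)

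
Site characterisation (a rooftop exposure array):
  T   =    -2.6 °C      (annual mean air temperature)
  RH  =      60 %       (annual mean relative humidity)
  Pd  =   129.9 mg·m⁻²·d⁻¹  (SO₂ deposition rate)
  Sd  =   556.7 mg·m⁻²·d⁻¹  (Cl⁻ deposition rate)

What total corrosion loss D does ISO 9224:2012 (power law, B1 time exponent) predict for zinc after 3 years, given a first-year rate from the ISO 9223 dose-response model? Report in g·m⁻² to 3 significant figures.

D(3) = 33.3 g·m⁻²

zinc: T≤10 °C ⇒ hinge +0.038·(-2.6−10) = -0.4788
  Pd branch = 0.0129·Pd^0.44·e^(0.046·RH+f) = 1.075 μm/a
  Sd branch = 0.0175·Sd^0.57·e^(0.008·RH+0.085·T) = 0.8328 μm/a
  r_corr = 1.075 + 0.8328 = 1.907 μm/a
ISO 9224: D(t) = r_corr · t^b with b = 0.813 (zinc, B1)
  D(3) = 1.907 × 3^0.813 = 1.907 × 2.443 = 4.66 μm
  Mass loss = 4.66 μm × 7.14 g/cm³ = 33.27 g·m⁻²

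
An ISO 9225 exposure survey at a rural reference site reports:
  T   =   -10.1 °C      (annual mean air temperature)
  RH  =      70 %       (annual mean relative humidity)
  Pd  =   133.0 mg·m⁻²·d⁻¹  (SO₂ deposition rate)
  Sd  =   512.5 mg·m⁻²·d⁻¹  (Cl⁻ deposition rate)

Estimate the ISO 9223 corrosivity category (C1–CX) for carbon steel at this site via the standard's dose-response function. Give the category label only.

carbon steel: f(T) = +0.150·(T−10) [T≤10 °C] = -3.0150
  sulphur-dioxide contribution → 4.477 μm/a
  chloride contribution → 32.84 μm/a
  total first-year rate 37.31 μm/a
ISO 9223 Table 2 (carbon steel): 25 < 37.3 ≤ 50 μm/a ⇒ C3

C3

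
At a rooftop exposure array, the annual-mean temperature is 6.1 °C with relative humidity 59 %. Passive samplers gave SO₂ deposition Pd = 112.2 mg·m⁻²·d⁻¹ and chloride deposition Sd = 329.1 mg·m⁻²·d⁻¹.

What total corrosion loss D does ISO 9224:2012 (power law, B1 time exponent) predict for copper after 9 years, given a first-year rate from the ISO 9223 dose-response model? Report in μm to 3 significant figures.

copper: T≤10 °C ⇒ hinge +0.126·(6.1−10) = -0.4914
  sulphur-dioxide contribution → 0.3595 μm/a
  chloride contribution → 0.5529 μm/a
  total first-year rate 0.9124 μm/a
Long-term exponent b (ISO 9224 Table 2, B1) = 0.667
  D(9) = 0.9124 × 9^0.667 = 0.9124 × 4.33 = 3.95 μm

D(9) = 3.95 μm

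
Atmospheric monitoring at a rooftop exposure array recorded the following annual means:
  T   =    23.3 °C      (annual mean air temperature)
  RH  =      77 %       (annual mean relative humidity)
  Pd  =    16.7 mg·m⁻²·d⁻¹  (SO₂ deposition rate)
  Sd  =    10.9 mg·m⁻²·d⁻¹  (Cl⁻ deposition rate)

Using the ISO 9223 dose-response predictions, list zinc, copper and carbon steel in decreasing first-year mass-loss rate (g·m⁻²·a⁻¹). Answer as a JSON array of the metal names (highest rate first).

["carbon steel", "copper", "zinc"]

zinc: f(T) = -0.071·(T−10) [T>10 °C] = -0.9443
  Pd branch = 0.0129·Pd^0.44·e^(0.046·RH+f) = 0.5981 μm/a
  Cl⁻ term: 0.0175·10.9^0.57·exp(0.008·77+0.085·23.3) = 0.9163
  sum: 0.5981 + 0.9163 → r_corr = 1.514 μm/a
  mass loss = 1.514 μm/a × 7.14 g/cm³ = 10.81 g·m⁻²·a⁻¹
copper: T>10 °C ⇒ hinge -0.080·(23.3−10) = -1.0640
  Pd branch = 0.0053·Pd^0.26·e^(0.059·RH+f) = 0.3573 μm/a
  Cl⁻ term: 0.01025·10.9^0.27·exp(0.036·77+0.049·23.3) = 0.9784
  r_corr = 0.3573 + 0.9784 = 1.336 μm/a
  mass loss = 1.336 μm/a × 8.96 g/cm³ = 11.97 g·m⁻²·a⁻¹
carbon steel: temperature factor f = -0.054·(13.3) = -0.7182
  SO₂ term: 1.77·16.7^0.52·exp(0.02·77-0.7182) = 17.41
  Cl⁻ term: 0.102·10.9^0.62·exp(0.033·77+0.04·23.3) = 14.46
  sum: 17.41 + 14.46 → r_corr = 31.86 μm/a
  mass loss = 31.86 μm/a × 7.85 g/cm³ = 250.1 g·m⁻²·a⁻¹
Ordering by g·m⁻²·a⁻¹: carbon steel (250) > copper (12) > zinc (10.8)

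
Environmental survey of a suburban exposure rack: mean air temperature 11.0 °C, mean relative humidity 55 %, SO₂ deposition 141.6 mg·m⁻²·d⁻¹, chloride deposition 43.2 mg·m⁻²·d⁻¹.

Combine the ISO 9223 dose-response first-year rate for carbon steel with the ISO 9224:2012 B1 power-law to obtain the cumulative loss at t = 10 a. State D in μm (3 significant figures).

D(10) = 254 μm

carbon steel: f(T) = -0.054·(T−10) [T>10 °C] = -0.0540
  sulphur-dioxide contribution → 66.19 μm/a
  chloride contribution → 10.04 μm/a
  ⇒ r_corr(carbon steel) = 76.24 μm/a
Power-law: D(10) = r_corr · 10^0.523
  D(10) = 76.24 × 10^0.523 = 76.24 × 3.334 = 254.2 μm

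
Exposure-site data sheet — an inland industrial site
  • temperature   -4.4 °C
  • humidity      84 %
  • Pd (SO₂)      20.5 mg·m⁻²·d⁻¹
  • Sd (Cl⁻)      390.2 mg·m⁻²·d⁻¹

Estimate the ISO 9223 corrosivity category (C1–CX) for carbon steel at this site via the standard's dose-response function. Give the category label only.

C4

carbon steel: temperature factor f = +0.150·(-14.4) = -2.1600
  sulphur-dioxide contribution → 5.268 μm/a
  chloride contribution → 55.29 μm/a
  ⇒ r_corr(carbon steel) = 60.56 μm/a
Category bounds: 50…80 μm/a bracket r_corr ⇒ C4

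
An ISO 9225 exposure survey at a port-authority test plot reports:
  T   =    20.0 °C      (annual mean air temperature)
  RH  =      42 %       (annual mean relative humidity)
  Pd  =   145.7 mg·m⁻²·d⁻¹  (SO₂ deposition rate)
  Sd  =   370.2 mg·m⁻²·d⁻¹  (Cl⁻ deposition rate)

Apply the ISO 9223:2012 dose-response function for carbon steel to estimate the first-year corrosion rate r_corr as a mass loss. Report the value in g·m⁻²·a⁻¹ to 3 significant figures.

r_corr = 529 g·m⁻²·a⁻¹

carbon steel: T>10 °C ⇒ hinge -0.054·(20.0−10) = -0.5400
  SO₂ term: 1.77·145.7^0.52·exp(0.02·42-0.5400) = 31.86
  Sd branch = 0.102·Sd^0.62·e^(0.033·RH+0.04·T) = 35.51 μm/a
  sum: 31.86 + 35.51 → r_corr = 67.37 μm/a
Convert to mass loss: 67.37 μm/a × 7.85 g/cm³ = 528.9 g·m⁻²·a⁻¹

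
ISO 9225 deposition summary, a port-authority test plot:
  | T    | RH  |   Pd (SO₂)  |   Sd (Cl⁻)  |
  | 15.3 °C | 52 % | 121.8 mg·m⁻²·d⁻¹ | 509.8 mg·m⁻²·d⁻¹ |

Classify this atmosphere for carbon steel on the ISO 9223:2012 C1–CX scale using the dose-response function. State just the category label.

C5

carbon steel: f(T) = -0.054·(T−10) [T>10 °C] = -0.2862
  Pd branch = 1.77·Pd^0.52·e^(0.02·RH+f) = 45.7 μm/a
  Cl⁻ term: 0.102·509.8^0.62·exp(0.033·52+0.04·15.3) = 49.91
  sum: 45.7 + 49.91 → r_corr = 95.61 μm/a
95.6 μm/a falls in (80, 200] for carbon steel → category C5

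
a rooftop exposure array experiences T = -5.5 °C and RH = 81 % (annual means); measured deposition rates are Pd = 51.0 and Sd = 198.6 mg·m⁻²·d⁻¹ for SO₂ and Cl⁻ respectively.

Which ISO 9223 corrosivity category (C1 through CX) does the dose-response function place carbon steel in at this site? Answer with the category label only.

carbon steel: f(T) = +0.150·(T−10) [T≤10 °C] = -2.3250
  SO₂ term: 1.77·51.0^0.52·exp(0.02·81-2.3250) = 6.757
  Sd branch = 0.102·Sd^0.62·e^(0.033·RH+0.04·T) = 31.53 μm/a
  sum: 6.757 + 31.53 → r_corr = 38.28 μm/a
ISO 9223 Table 2 (carbon steel): 25 < 38.3 ≤ 50 μm/a ⇒ C3

C3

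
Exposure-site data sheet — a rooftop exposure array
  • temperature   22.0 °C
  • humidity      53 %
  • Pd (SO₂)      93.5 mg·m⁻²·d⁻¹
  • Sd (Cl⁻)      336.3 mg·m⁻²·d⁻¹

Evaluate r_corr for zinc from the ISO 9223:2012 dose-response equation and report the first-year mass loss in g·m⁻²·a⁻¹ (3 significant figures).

r_corr = 37.5 g·m⁻²·a⁻¹

zinc: T>10 °C ⇒ hinge -0.071·(22.0−10) = -0.8520
  sulphur-dioxide contribution → 0.464 μm/a
  chloride contribution → 4.781 μm/a
  total first-year rate 5.245 μm/a
Convert to mass loss: 5.245 μm/a × 7.14 g/cm³ = 37.45 g·m⁻²·a⁻¹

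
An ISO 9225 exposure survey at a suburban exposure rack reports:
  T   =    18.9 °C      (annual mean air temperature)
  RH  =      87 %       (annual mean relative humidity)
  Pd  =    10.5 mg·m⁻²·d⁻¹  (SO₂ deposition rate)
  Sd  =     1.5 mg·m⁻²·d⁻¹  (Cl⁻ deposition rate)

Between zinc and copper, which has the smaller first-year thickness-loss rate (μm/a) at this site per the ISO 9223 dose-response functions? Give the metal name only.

zinc: temperature factor f = -0.071·(8.9) = -0.6319
  Pd branch = 0.0129·Pd^0.44·e^(0.046·RH+f) = 1.056 μm/a
  Sd branch = 0.0175·Sd^0.57·e^(0.008·RH+0.085·T) = 0.2205 μm/a
  sum: 1.056 + 0.2205 → r_corr = 1.276 μm/a
copper: f(T) = -0.080·(T−10) [T>10 °C] = -0.7120
  SO₂ term: 0.0053·10.5^0.26·exp(0.059·87-0.7120) = 0.8125
  Sd branch = 0.01025·Sd^0.27·e^(0.036·RH+0.049·T) = 0.6617 μm/a
  r_corr = 0.8125 + 0.6617 = 1.474 μm/a
Ordering by μm/a: copper (1.47) > zinc (1.28)

zinc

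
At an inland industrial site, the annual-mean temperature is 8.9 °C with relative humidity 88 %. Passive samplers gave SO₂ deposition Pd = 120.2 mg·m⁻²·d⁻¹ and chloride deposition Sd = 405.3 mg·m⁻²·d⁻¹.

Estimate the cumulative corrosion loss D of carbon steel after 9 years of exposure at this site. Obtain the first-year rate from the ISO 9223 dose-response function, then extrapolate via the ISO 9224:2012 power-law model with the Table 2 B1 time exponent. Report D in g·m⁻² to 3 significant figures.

D(9) = 5.33e+03 g·m⁻²

carbon steel: temperature factor f = +0.150·(-1.1) = -0.1650
  SO₂ term: 1.77·120.2^0.52·exp(0.02·88-0.1650) = 105.3
  Cl⁻ term: 0.102·405.3^0.62·exp(0.033·88+0.04·8.9) = 110
  r_corr = 105.3 + 110 = 215.2 μm/a
Long-term exponent b (ISO 9224 Table 2, B1) = 0.523
  D(9) = 215.2 × 9^0.523 = 215.2 × 3.156 = 679.1 μm
  Mass loss = 679.1 μm × 7.85 g/cm³ = 5331 g·m⁻²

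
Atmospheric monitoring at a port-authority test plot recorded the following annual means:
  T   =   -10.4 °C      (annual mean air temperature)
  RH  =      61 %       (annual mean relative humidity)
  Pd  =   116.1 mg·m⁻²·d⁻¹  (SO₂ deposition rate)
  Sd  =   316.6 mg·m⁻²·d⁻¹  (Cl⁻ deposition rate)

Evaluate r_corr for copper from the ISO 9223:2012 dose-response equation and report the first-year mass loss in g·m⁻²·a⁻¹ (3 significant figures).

r_corr = 2.80 g·m⁻²·a⁻¹

copper: temperature factor f = +0.126·(-20.4) = -2.5704
  sulphur-dioxide contribution → 0.05103 μm/a
  chloride contribution → 0.262 μm/a
  total first-year rate 0.313 μm/a
Convert to mass loss: 0.313 μm/a × 8.96 g/cm³ = 2.805 g·m⁻²·a⁻¹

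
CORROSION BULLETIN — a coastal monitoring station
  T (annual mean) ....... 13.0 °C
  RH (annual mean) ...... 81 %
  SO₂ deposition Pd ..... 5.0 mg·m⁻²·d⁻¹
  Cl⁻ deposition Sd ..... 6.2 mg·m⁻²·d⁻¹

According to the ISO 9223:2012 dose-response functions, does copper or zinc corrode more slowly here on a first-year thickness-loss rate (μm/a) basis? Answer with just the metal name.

zinc

copper: temperature factor f = -0.080·(3.0) = -0.2400
  SO₂ term: 0.0053·5.0^0.26·exp(0.059·81-0.2400) = 0.7538
  Sd branch = 0.01025·Sd^0.27·e^(0.036·RH+0.049·T) = 0.5858 μm/a
  r_corr = 0.7538 + 0.5858 = 1.34 μm/a
zinc: temperature factor f = -0.071·(3.0) = -0.2130
  SO₂ term: 0.0129·5.0^0.44·exp(0.046·81-0.2130) = 0.8786
  Cl⁻ term: 0.0175·6.2^0.57·exp(0.008·81+0.085·13.0) = 0.2858
  sum: 0.8786 + 0.2858 → r_corr = 1.164 μm/a
Ordering by μm/a: copper (1.34) > zinc (1.16)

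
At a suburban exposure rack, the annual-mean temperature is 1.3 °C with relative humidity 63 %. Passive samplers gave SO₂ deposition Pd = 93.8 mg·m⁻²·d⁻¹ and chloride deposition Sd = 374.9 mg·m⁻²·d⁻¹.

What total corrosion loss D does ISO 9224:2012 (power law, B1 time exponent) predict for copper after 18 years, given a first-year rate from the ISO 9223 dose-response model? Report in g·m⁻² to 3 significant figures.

copper: T≤10 °C ⇒ hinge +0.126·(1.3−10) = -1.0962
  SO₂ term: 0.0053·93.8^0.26·exp(0.059·63-1.0962) = 0.2373
  Cl⁻ term: 0.01025·374.9^0.27·exp(0.036·63+0.049·1.3) = 0.5228
  sum: 0.2373 + 0.5228 → r_corr = 0.7601 μm/a
Power-law: D(18) = r_corr · 18^0.667
  D(18) = 0.7601 × 18^0.667 = 0.7601 × 6.875 = 5.225 μm
  Mass loss = 5.225 μm × 8.96 g/cm³ = 46.82 g·m⁻²

D(18) = 46.8 g·m⁻²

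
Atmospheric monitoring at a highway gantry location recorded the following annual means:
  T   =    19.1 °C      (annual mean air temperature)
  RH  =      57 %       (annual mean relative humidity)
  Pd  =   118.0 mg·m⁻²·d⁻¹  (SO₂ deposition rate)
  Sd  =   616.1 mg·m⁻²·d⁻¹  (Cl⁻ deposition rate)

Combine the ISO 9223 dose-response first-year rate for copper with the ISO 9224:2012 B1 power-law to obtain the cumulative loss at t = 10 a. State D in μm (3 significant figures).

copper: T>10 °C ⇒ hinge -0.080·(19.1−10) = -0.7280
  SO₂ term: 0.0053·118.0^0.26·exp(0.059·57-0.7280) = 0.2555
  Cl⁻ term: 0.01025·616.1^0.27·exp(0.036·57+0.049·19.1) = 1.152
  r_corr = 0.2555 + 1.152 = 1.408 μm/a
Power-law: D(10) = r_corr · 10^0.667
  D(10) = 1.408 × 10^0.667 = 1.408 × 4.645 = 6.539 μm

D(10) = 6.54 μm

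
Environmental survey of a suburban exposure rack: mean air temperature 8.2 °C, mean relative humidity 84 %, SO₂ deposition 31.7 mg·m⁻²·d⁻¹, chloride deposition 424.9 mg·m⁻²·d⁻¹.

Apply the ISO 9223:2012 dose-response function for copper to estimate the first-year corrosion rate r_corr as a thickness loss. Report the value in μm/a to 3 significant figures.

r_corr = 3.09 μm/a

copper: f(T) = +0.126·(T−10) [T≤10 °C] = -0.2268
  sulphur-dioxide contribution → 1.474 μm/a
  chloride contribution → 1.615 μm/a
  ⇒ r_corr(copper) = 3.089 μm/a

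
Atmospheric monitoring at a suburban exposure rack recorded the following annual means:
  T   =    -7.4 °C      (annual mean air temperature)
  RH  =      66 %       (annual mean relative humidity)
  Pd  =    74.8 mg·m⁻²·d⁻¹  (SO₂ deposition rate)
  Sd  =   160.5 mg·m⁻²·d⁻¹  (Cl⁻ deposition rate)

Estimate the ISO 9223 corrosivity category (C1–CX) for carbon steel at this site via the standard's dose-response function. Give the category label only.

C2

carbon steel: temperature factor f = +0.150·(-17.4) = -2.6100
  SO₂ term: 1.77·74.8^0.52·exp(0.02·66-2.6100) = 4.594
  Sd branch = 0.102·Sd^0.62·e^(0.033·RH+0.04·T) = 15.61 μm/a
  r_corr = 4.594 + 15.61 = 20.2 μm/a
ISO 9223 Table 2 (carbon steel): 1.3 < 20.2 ≤ 25 μm/a ⇒ C2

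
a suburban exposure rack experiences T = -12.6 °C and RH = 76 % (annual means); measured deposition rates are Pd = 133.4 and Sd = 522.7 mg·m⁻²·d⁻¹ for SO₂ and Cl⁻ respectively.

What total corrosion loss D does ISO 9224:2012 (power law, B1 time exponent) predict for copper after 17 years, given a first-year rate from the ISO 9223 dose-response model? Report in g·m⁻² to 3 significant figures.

D(17) = 33.2 g·m⁻²

copper: T≤10 °C ⇒ hinge +0.126·(-12.6−10) = -2.8476
  SO₂ term: 0.0053·133.4^0.26·exp(0.059·76-2.8476) = 0.09716
  Sd branch = 0.01025·Sd^0.27·e^(0.036·RH+0.049·T) = 0.4621 μm/a
  r_corr = 0.09716 + 0.4621 = 0.5593 μm/a
Power-law: D(17) = r_corr · 17^0.667
  D(17) = 0.5593 × 17^0.667 = 0.5593 × 6.618 = 3.701 μm
  Mass loss = 3.701 μm × 8.96 g/cm³ = 33.16 g·m⁻²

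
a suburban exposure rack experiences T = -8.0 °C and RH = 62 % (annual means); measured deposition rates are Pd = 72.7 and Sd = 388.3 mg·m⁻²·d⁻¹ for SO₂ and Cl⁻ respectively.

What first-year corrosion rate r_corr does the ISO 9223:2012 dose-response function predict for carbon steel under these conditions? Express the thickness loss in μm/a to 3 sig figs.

carbon steel: temperature factor f = +0.150·(-18.0) = -2.7000
  SO₂ term: 1.77·72.7^0.52·exp(0.02·62-2.7000) = 3.819
  Sd branch = 0.102·Sd^0.62·e^(0.033·RH+0.04·T) = 23.09 μm/a
  r_corr = 3.819 + 23.09 = 26.91 μm/a

r_corr = 26.9 μm/a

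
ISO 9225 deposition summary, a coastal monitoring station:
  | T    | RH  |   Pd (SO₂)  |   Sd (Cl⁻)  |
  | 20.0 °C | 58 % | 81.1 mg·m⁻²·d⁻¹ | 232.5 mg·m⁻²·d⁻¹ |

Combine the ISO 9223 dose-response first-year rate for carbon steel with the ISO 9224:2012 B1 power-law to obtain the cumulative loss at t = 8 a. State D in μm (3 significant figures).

D(8) = 230 μm

carbon steel: temperature factor f = -0.054·(10.0) = -0.5400
  Pd branch = 1.77·Pd^0.52·e^(0.02·RH+f) = 32.35 μm/a
  Cl⁻ term: 0.102·232.5^0.62·exp(0.033·58+0.04·20.0) = 45.13
  r_corr = 32.35 + 45.13 = 77.48 μm/a
ISO 9224: D(t) = r_corr · t^b with b = 0.523 (carbon steel, B1)
  D(8) = 77.48 × 8^0.523 = 77.48 × 2.967 = 229.9 μm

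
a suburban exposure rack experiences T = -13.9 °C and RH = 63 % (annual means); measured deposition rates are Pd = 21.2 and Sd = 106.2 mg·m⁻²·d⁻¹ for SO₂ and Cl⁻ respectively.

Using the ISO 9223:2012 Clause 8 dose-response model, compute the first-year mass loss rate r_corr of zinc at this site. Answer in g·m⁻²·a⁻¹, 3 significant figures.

zinc: f(T) = +0.038·(T−10) [T≤10 °C] = -0.9082
  Pd branch = 0.0129·Pd^0.44·e^(0.046·RH+f) = 0.3617 μm/a
  Cl⁻ term: 0.0175·106.2^0.57·exp(0.008·63+0.085·-13.9) = 0.127
  sum: 0.3617 + 0.127 → r_corr = 0.4887 μm/a
Convert to mass loss: 0.4887 μm/a × 7.14 g/cm³ = 3.489 g·m⁻²·a⁻¹

r_corr = 3.49 g·m⁻²·a⁻¹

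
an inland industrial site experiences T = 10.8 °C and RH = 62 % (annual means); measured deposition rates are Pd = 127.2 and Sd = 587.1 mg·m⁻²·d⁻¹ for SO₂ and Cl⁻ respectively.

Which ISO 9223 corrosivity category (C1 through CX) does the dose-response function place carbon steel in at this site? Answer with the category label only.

C5

carbon steel: f(T) = -0.054·(T−10) [T>10 °C] = -0.0432
  Pd branch = 1.77·Pd^0.52·e^(0.02·RH+f) = 72.79 μm/a
  Sd branch = 0.102·Sd^0.62·e^(0.033·RH+0.04·T) = 63.3 μm/a
  sum: 72.79 + 63.3 → r_corr = 136.1 μm/a
ISO 9223 Table 2 (carbon steel): 80 < 136 ≤ 200 μm/a ⇒ C5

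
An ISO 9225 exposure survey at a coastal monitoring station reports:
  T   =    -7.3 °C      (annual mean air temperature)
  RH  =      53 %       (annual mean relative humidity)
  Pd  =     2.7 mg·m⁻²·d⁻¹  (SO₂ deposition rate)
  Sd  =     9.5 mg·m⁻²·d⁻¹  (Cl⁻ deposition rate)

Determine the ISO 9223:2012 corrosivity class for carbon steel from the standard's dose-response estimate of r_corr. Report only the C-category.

C2

carbon steel: f(T) = +0.150·(T−10) [T≤10 °C] = -2.5950
  Pd branch = 1.77·Pd^0.52·e^(0.02·RH+f) = 0.6392 μm/a
  Cl⁻ term: 0.102·9.5^0.62·exp(0.033·53+0.04·-7.3) = 1.768
  r_corr = 0.6392 + 1.768 = 2.408 μm/a
2.41 μm/a falls in (1.3, 25] for carbon steel → category C2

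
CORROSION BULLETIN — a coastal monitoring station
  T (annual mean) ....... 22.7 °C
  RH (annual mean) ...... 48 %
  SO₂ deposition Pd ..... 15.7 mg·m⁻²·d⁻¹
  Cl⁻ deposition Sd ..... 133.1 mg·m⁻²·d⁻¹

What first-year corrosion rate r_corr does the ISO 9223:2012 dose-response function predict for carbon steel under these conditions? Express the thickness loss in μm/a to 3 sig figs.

r_corr = 35.3 μm/a

carbon steel: temperature factor f = -0.054·(12.7) = -0.6858
  Pd branch = 1.77·Pd^0.52·e^(0.02·RH+f) = 9.748 μm/a
  Cl⁻ term: 0.102·133.1^0.62·exp(0.033·48+0.04·22.7) = 25.58
  sum: 9.748 + 25.58 → r_corr = 35.33 μm/a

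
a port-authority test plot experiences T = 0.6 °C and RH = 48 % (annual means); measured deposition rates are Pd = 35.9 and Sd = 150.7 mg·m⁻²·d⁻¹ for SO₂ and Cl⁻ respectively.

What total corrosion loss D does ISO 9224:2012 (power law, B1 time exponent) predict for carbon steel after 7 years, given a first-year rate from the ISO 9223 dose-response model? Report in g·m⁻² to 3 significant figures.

D(7) = 406 g·m⁻²

carbon steel: temperature factor f = +0.150·(-9.4) = -1.4100
  Pd branch = 1.77·Pd^0.52·e^(0.02·RH+f) = 7.264 μm/a
  Cl⁻ term: 0.102·150.7^0.62·exp(0.033·48+0.04·0.6) = 11.41
  sum: 7.264 + 11.41 → r_corr = 18.68 μm/a
Long-term exponent b (ISO 9224 Table 2, B1) = 0.523
  D(7) = 18.68 × 7^0.523 = 18.68 × 2.767 = 51.68 μm
  Mass loss = 51.68 μm × 7.85 g/cm³ = 405.7 g·m⁻²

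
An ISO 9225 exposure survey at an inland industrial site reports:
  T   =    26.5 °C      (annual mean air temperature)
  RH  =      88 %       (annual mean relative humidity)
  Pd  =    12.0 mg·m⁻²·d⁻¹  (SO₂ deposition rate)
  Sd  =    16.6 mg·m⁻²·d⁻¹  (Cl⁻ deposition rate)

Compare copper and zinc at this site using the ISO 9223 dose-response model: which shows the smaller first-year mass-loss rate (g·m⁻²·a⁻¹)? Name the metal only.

copper: f(T) = -0.080·(T−10) [T>10 °C] = -1.3200
  SO₂ term: 0.0053·12.0^0.26·exp(0.059·88-1.3200) = 0.4858
  Cl⁻ term: 0.01025·16.6^0.27·exp(0.036·88+0.049·26.5) = 1.905
  r_corr = 0.4858 + 1.905 = 2.391 μm/a
  mass loss = 2.391 μm/a × 8.96 g/cm³ = 21.42 g·m⁻²·a⁻¹
zinc: f(T) = -0.071·(T−10) [T>10 °C] = -1.1715
  SO₂ term: 0.0129·12.0^0.44·exp(0.046·88-1.1715) = 0.6834
  Cl⁻ term: 0.0175·16.6^0.57·exp(0.008·88+0.085·26.5) = 1.669
  sum: 0.6834 + 1.669 → r_corr = 2.353 μm/a
  mass loss = 2.353 μm/a × 7.14 g/cm³ = 16.8 g·m⁻²·a⁻¹
Ordering by g·m⁻²·a⁻¹: copper (21.4) > zinc (16.8)

zinc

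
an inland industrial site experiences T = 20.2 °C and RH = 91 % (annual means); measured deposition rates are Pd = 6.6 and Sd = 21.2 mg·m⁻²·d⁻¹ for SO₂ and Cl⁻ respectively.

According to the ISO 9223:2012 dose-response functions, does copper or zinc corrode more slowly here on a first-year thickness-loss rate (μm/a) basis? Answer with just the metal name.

zinc

copper: f(T) = -0.080·(T−10) [T>10 °C] = -0.8160
  SO₂ term: 0.0053·6.6^0.26·exp(0.059·91-0.8160) = 0.8217
  Sd branch = 0.01025·Sd^0.27·e^(0.036·RH+0.049·T) = 1.665 μm/a
  sum: 0.8217 + 1.665 → r_corr = 2.487 μm/a
zinc: f(T) = -0.071·(T−10) [T>10 °C] = -0.7242
  SO₂ term: 0.0129·6.6^0.44·exp(0.046·91-0.7242) = 0.9433
  Sd branch = 0.0175·Sd^0.57·e^(0.008·RH+0.085·T) = 1.151 μm/a
  sum: 0.9433 + 1.151 → r_corr = 2.094 μm/a
Ordering by μm/a: copper (2.49) > zinc (2.09)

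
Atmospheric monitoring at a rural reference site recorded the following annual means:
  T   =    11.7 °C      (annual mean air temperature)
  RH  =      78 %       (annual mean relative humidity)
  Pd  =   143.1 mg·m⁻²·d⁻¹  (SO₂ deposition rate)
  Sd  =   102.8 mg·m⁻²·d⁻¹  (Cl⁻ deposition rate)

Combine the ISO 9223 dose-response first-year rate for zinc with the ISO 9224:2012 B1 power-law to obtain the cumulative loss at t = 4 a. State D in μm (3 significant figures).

zinc: f(T) = -0.071·(T−10) [T>10 °C] = -0.1207
  SO₂ term: 0.0129·143.1^0.44·exp(0.046·78-0.1207) = 3.672
  Cl⁻ term: 0.0175·102.8^0.57·exp(0.008·78+0.085·11.7) = 1.238
  r_corr = 3.672 + 1.238 = 4.91 μm/a
ISO 9224: D(t) = r_corr · t^b with b = 0.813 (zinc, B1)
  D(4) = 4.91 × 4^0.813 = 4.91 × 3.087 = 15.16 μm

D(4) = 15.2 μm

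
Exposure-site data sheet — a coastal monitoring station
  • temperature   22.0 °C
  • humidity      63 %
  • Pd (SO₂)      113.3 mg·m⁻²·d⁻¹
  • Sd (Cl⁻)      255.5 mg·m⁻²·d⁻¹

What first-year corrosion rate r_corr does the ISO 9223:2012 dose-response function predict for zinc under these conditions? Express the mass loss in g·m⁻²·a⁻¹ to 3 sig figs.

r_corr = 37.3 g·m⁻²·a⁻¹

zinc: temperature factor f = -0.071·(12.0) = -0.8520
  SO₂ term: 0.0129·113.3^0.44·exp(0.046·63-0.8520) = 0.7999
  Sd branch = 0.0175·Sd^0.57·e^(0.008·RH+0.085·T) = 4.429 μm/a
  r_corr = 0.7999 + 4.429 = 5.228 μm/a
Convert to mass loss: 5.228 μm/a × 7.14 g/cm³ = 37.33 g·m⁻²·a⁻¹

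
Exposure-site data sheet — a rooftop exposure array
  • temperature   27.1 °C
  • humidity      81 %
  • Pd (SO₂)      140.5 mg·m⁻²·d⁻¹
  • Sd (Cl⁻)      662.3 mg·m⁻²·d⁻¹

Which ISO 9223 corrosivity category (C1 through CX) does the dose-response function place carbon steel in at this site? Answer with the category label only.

CX

carbon steel: f(T) = -0.054·(T−10) [T>10 °C] = -0.9234
  SO₂ term: 1.77·140.5^0.52·exp(0.02·81-0.9234) = 46.48
  Sd branch = 0.102·Sd^0.62·e^(0.033·RH+0.04·T) = 245.1 μm/a
  r_corr = 46.48 + 245.1 = 291.6 μm/a
292 μm/a falls in (200, 700] for carbon steel → category CX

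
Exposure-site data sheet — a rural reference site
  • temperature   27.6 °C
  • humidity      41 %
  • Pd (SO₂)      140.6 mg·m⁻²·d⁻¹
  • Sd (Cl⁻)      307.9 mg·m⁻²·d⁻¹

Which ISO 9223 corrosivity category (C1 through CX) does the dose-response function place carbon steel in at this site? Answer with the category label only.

carbon steel: temperature factor f = -0.054·(17.6) = -0.9504
  SO₂ term: 1.77·140.6^0.52·exp(0.02·41-0.9504) = 20.34
  Cl⁻ term: 0.102·307.9^0.62·exp(0.033·41+0.04·27.6) = 41.54
  sum: 20.34 + 41.54 → r_corr = 61.88 μm/a
Category bounds: 50…80 μm/a bracket r_corr ⇒ C4

C4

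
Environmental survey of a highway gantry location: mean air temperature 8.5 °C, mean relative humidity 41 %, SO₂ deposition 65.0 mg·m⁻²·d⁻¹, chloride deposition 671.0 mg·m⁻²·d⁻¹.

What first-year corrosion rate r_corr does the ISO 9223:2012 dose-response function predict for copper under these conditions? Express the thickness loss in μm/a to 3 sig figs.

copper: f(T) = +0.126·(T−10) [T≤10 °C] = -0.1890
  SO₂ term: 0.0053·65.0^0.26·exp(0.059·41-0.1890) = 0.1459
  Sd branch = 0.01025·Sd^0.27·e^(0.036·RH+0.049·T) = 0.3943 μm/a
  sum: 0.1459 + 0.3943 → r_corr = 0.5402 μm/a

r_corr = 0.540 μm/a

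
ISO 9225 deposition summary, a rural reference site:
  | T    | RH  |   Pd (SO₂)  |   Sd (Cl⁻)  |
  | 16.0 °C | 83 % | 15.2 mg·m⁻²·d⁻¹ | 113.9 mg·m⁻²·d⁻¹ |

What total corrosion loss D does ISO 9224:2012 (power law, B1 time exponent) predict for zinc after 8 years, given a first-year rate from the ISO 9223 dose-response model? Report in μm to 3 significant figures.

D(8) = 17.6 μm

zinc: T>10 °C ⇒ hinge -0.071·(16.0−10) = -0.4260
  Pd branch = 0.0129·Pd^0.44·e^(0.046·RH+f) = 1.27 μm/a
  Sd branch = 0.0175·Sd^0.57·e^(0.008·RH+0.085·T) = 1.969 μm/a
  sum: 1.27 + 1.969 → r_corr = 3.239 μm/a
ISO 9224: D(t) = r_corr · t^b with b = 0.813 (zinc, B1)
  D(8) = 3.239 × 8^0.813 = 3.239 × 5.423 = 17.56 μm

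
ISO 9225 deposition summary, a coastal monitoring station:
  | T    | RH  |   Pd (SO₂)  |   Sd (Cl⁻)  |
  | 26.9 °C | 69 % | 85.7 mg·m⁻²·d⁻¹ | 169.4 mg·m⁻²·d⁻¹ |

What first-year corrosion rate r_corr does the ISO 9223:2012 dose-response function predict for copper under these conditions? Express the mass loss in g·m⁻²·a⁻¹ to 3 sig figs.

r_corr = 18.7 g·m⁻²·a⁻¹

copper: T>10 °C ⇒ hinge -0.080·(26.9−10) = -1.3520
  sulphur-dioxide contribution → 0.2557 μm/a
  chloride contribution → 1.836 μm/a
  ⇒ r_corr(copper) = 2.091 μm/a
Convert to mass loss: 2.091 μm/a × 8.96 g/cm³ = 18.74 g·m⁻²·a⁻¹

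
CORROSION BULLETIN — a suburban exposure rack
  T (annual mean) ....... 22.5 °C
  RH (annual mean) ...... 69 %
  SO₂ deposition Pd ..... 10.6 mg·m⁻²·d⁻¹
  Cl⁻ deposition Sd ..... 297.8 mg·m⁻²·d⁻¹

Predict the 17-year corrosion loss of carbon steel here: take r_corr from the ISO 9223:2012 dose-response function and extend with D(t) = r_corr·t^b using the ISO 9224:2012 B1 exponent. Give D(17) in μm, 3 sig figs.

D(17) = 422 μm

carbon steel: T>10 °C ⇒ hinge -0.054·(22.5−10) = -0.6750
  sulphur-dioxide contribution → 12.23 μm/a
  chloride contribution → 83.6 μm/a
  ⇒ r_corr(carbon steel) = 95.82 μm/a
Long-term exponent b (ISO 9224 Table 2, B1) = 0.523
  D(17) = 95.82 × 17^0.523 = 95.82 × 4.401 = 421.7 μm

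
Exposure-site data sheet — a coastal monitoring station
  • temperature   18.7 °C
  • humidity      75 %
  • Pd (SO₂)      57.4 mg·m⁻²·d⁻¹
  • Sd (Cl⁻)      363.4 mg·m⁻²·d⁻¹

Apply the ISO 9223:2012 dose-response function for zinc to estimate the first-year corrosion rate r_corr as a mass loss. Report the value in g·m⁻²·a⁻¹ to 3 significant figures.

r_corr = 41.4 g·m⁻²·a⁻¹

zinc: temperature factor f = -0.071·(8.7) = -0.6177
  sulphur-dioxide contribution → 1.302 μm/a
  chloride contribution → 4.501 μm/a
  ⇒ r_corr(zinc) = 5.803 μm/a
Convert to mass loss: 5.803 μm/a × 7.14 g/cm³ = 41.44 g·m⁻²·a⁻¹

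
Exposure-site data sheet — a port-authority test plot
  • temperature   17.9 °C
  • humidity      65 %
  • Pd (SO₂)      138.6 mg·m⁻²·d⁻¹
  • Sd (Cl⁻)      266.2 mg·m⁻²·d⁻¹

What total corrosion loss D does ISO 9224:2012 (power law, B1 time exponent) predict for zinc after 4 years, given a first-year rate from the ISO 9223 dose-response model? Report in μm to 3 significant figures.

D(4) = 14.0 μm

zinc: temperature factor f = -0.071·(7.9) = -0.5609
  SO₂ term: 0.0129·138.6^0.44·exp(0.046·65-0.5609) = 1.282
  Sd branch = 0.0175·Sd^0.57·e^(0.008·RH+0.085·T) = 3.251 μm/a
  sum: 1.282 + 3.251 → r_corr = 4.533 μm/a
ISO 9224: D(t) = r_corr · t^b with b = 0.813 (zinc, B1)
  D(4) = 4.533 × 4^0.813 = 4.533 × 3.087 = 13.99 μm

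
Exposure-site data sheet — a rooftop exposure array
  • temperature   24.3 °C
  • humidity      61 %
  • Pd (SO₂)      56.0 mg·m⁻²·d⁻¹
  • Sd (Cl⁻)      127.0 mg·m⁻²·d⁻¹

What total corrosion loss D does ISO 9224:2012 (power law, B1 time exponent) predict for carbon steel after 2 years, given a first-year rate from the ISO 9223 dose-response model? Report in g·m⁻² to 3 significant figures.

carbon steel: T>10 °C ⇒ hinge -0.054·(24.3−10) = -0.7722
  Pd branch = 1.77·Pd^0.52·e^(0.02·RH+f) = 22.47 μm/a
  Sd branch = 0.102·Sd^0.62·e^(0.033·RH+0.04·T) = 40.67 μm/a
  r_corr = 22.47 + 40.67 = 63.14 μm/a
Long-term exponent b (ISO 9224 Table 2, B1) = 0.523
  D(2) = 63.14 × 2^0.523 = 63.14 × 1.437 = 90.73 μm
  Mass loss = 90.73 μm × 7.85 g/cm³ = 712.2 g·m⁻²

D(2) = 712 g·m⁻²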